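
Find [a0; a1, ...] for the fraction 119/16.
[7; 2, 3, 2]

Euclidean algorithm steps:
119 = 7 × 16 + 7
16 = 2 × 7 + 2
7 = 3 × 2 + 1
2 = 2 × 1 + 0
Continued fraction: [7; 2, 3, 2]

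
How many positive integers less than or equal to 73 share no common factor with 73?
72

73 = 73
φ(n) = n × ∏(1 - 1/p) for each prime p dividing n
φ(73) = 73 × (1 - 1/73) = 72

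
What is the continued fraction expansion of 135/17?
[7; 1, 16]

Euclidean algorithm steps:
135 = 7 × 17 + 16
17 = 1 × 16 + 1
16 = 16 × 1 + 0
Continued fraction: [7; 1, 16]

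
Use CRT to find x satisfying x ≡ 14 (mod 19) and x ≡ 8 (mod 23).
261

Using Chinese Remainder Theorem:
M = 19 × 23 = 437
M1 = 23, M2 = 19
y1 = 23^(-1) mod 19 = 5
y2 = 19^(-1) mod 23 = 17
x = (14×23×5 + 8×19×17) mod 437 = 261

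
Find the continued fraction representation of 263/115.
[2; 3, 2, 16]

Euclidean algorithm steps:
263 = 2 × 115 + 33
115 = 3 × 33 + 16
33 = 2 × 16 + 1
16 = 16 × 1 + 0
Continued fraction: [2; 3, 2, 16]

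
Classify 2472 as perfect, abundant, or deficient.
abundant

Proper divisors of 2472: sum = 1 + 2 + 3 + 4 + 6 + 8 + 12 + 24 + 103 + 206 + 309 + 412 + 618 + 824 + 1236 = 3768
Since 3768 > 2472, 2472 is abundant.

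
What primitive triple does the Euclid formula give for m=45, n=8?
(1961, 720, 2089)

Euclid's formula: a = m² - n², b = 2mn, c = m² + n²
m = 45, n = 8
a = 45² - 8² = 2025 - 64 = 1961
b = 2 × 45 × 8 = 720
c = 45² + 8² = 2025 + 64 = 2089
Verification: 1961² + 720² = 3845521 + 518400 = 4363921 = 2089² ✓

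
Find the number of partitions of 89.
49995925

p(n) counts ways to write n as a sum of positive integers (order ignored).
Euler's pentagonal recurrence: p(k) = p(k-1) + p(k-2) - p(k-5) - p(k-7) + p(k-12) + p(k-15) - ... (offsets j(3j∓1)/2, signs ++--, p(0)=1, p(<0)=0).
DP table for k = 0..88: p(0)=1, p(1)=1, p(2)=2, p(3)=3, p(4)=5, p(5)=7, p(6)=11, p(7)=15, p(8)=22, p(9)=30, p(10)=42, p(11)=56, p(12)=77, p(13)=101, p(14)=135, p(15)=176, p(16)=231, p(17)=297, p(18)=385, p(19)=490, p(20)=627, p(21)=792, p(22)=1002, p(23)=1255, p(24)=1575, p(25)=1958, p(26)=2436, p(27)=3010, p(28)=3718, p(29)=4565, p(30)=5604, p(31)=6842, p(32)=8349, p(33)=10143, p(34)=12310, p(35)=14883, p(36)=17977, p(37)=21637, p(38)=26015, p(39)=31185, p(40)=37338, p(41)=44583, p(42)=53174, p(43)=63261, p(44)=75175, p(45)=89134, p(46)=105558, p(47)=124754, p(48)=147273, p(49)=173525, p(50)=204226, p(51)=239943, p(52)=281589, p(53)=329931, p(54)=386155, p(55)=451276, p(56)=526823, p(57)=614154, p(58)=715220, p(59)=831820, p(60)=966467, p(61)=1121505, p(62)=1300156, p(63)=1505499, p(64)=1741630, p(65)=2012558, p(66)=2323520, p(67)=2679689, p(68)=3087735, p(69)=3554345, p(70)=4087968, p(71)=4697205, p(72)=5392783, p(73)=6185689, p(74)=7089500, p(75)=8118264, p(76)=9289091, p(77)=10619863, p(78)=12132164, p(79)=13848650, p(80)=15796476, p(81)=18004327, p(82)=20506255, p(83)=23338469, p(84)=26543660, p(85)=30167357, p(86)=34262962, p(87)=38887673, p(88)=44108109.
Final step: p(89) = p(88) + p(87) - p(84) - p(82) + p(77) + p(74) - p(67) - p(63) + p(54) + p(49) - p(38) - p(32) + p(19) + p(12)
= 44108109 + 38887673 - 26543660 - 20506255 + 10619863 + 7089500 - 2679689 - 1505499 + 386155 + 173525 - 26015 - 8349 + 490 + 77
= 49995925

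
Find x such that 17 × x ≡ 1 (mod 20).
13

gcd(17, 20) = 1, so the inverse exists.
Extended Euclidean algorithm on (20, 17):
20 = 1 × 17 + 3  ⟹  3 = (1)·20 + (-1)·17
17 = 5 × 3 + 2  ⟹  2 = (-5)·20 + (6)·17
3 = 1 × 2 + 1  ⟹  1 = (6)·20 + (-7)·17
So (-7)·17 ≡ 1 (mod 20), i.e. 17^(-1) ≡ -7 ≡ 13 (mod 20).
Check: 17 × 13 = 221 ≡ 1 (mod 20)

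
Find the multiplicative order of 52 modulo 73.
24

73 is prime, so ord(52) divides φ(73) = 72.
Divisors of 72: 1, 2, 3, 4, 6, 8, 9, 12, 18, 24, 36, 72.
Repeated squaring: 52^1 ≡ 52, 52^2 ≡ 3, 52^4 ≡ 9, 52^8 ≡ 8, 52^16 ≡ 64, 52^32 ≡ 8, 52^64 ≡ 64 (mod 73).
Test 52^d mod 73 for each divisor d in increasing order:
52^1 ≡ 52
52^2 ≡ 3
52^3 = 52^2·52^1 ≡ 10
52^4 ≡ 9
52^6 = 52^4·52^2 ≡ 27
52^8 ≡ 8
52^9 = 52^8·52^1 ≡ 51
52^12 = 52^8·52^4 ≡ 72
52^18 = 52^16·52^2 ≡ 46
52^24 = 52^16·52^8 ≡ 1  ← first divisor giving 1
The order is 24.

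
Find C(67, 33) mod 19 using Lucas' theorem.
0

Using Lucas' theorem:
Write n=67 and k=33 in base 19:
n in base 19: [3, 10]
k in base 19: [1, 14]
C(67,33) mod 19 = ∏ C(n_i, k_i) mod 19
Digit binomials (mod 19): C(3,1) = 3; C(10,14) = 0 (k_i > n_i)
Product: 3 × 0 = 0 ≡ 0 (mod 19)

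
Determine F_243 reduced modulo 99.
2

Matrix identity: Q^n = [[F_(n+1), F_n], [F_n, F_(n-1)]] with Q = [[1,1],[1,0]].
n = 243 = 11110011₂. Square-and-multiply, entries mod 99:
Q^1 = [[1,1],[1,0]]
Q^3 = (Q^1)²·Q = [[3,2],[2,1]]
Q^7 = (Q^3)²·Q = [[21,13],[13,8]]
Q^15 = (Q^7)²·Q = [[96,16],[16,80]]
Q^30 = (Q^15)² = [[67,44],[44,23]]
Q^60 = (Q^30)² = [[89,0],[0,89]]
Q^121 = (Q^60)²·Q = [[1,1],[1,0]]
Q^243 = (Q^121)²·Q = [[3,2],[2,1]]
F_243 mod 99 = Q^243[0][1] = 2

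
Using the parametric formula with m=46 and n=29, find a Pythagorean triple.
(1275, 2668, 2957)

Euclid's formula: a = m² - n², b = 2mn, c = m² + n²
m = 46, n = 29
a = 46² - 29² = 2116 - 841 = 1275
b = 2 × 46 × 29 = 2668
c = 46² + 29² = 2116 + 841 = 2957
Verification: 1275² + 2668² = 1625625 + 7118224 = 8743849 = 2957² ✓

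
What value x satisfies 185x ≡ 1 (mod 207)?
47

gcd(185, 207) = 1, so the inverse exists.
Extended Euclidean algorithm on (207, 185):
207 = 1 × 185 + 22  ⟹  22 = (1)·207 + (-1)·185
185 = 8 × 22 + 9  ⟹  9 = (-8)·207 + (9)·185
22 = 2 × 9 + 4  ⟹  4 = (17)·207 + (-19)·185
9 = 2 × 4 + 1  ⟹  1 = (-42)·207 + (47)·185
So (47)·185 ≡ 1 (mod 207), i.e. 185^(-1) ≡ 47 (mod 207).
Check: 185 × 47 = 8695 ≡ 1 (mod 207)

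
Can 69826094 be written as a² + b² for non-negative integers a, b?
Not possible

Factorization: 69826094 = 2 × 13 × 139^3
By Fermat: n is sum of two squares iff every prime p ≡ 3 (mod 4) appears to even power.
Prime(s) ≡ 3 (mod 4) with odd exponent: [(139, 3)]
Therefore 69826094 cannot be expressed as a² + b².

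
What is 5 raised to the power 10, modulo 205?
40

Repeated squaring. Binary of 10 = 1010.
5^1 ≡ 5 (mod 205); 5^2 ≡ 25 (mod 205); 5^4 ≡ 10 (mod 205); 5^8 ≡ 100 (mod 205)
5^10 = 5^2 × 5^8 ≡ 40 (mod 205)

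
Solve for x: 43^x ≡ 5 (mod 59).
16

Baby-step giant-step with step n = ⌈√59⌉ = 8.
Baby steps 43^j mod 59 (j:value) for j=0..7: 0:1, 1:43, 2:20, 3:34, 4:46, 5:31, 6:35, 7:30.
Giant-step multiplier: 43^(-8) ≡ 43^(58-8) = 43^50 ≡ 22 (mod 59).
Giant steps γ_i = 5·22^i mod 59: γ_0=5, γ_1=51, γ_2=1 (in table at j=0).
x = i·n + j = 2·8 + 0 = 16.
Check: 43^16 ≡ 5 (mod 59).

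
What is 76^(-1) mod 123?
34

gcd(76, 123) = 1, so the inverse exists.
Extended Euclidean algorithm on (123, 76):
123 = 1 × 76 + 47  ⟹  47 = (1)·123 + (-1)·76
76 = 1 × 47 + 29  ⟹  29 = (-1)·123 + (2)·76
47 = 1 × 29 + 18  ⟹  18 = (2)·123 + (-3)·76
29 = 1 × 18 + 11  ⟹  11 = (-3)·123 + (5)·76
18 = 1 × 11 + 7  ⟹  7 = (5)·123 + (-8)·76
11 = 1 × 7 + 4  ⟹  4 = (-8)·123 + (13)·76
7 = 1 × 4 + 3  ⟹  3 = (13)·123 + (-21)·76
4 = 1 × 3 + 1  ⟹  1 = (-21)·123 + (34)·76
So (34)·76 ≡ 1 (mod 123), i.e. 76^(-1) ≡ 34 (mod 123).
Check: 76 × 34 = 2584 ≡ 1 (mod 123)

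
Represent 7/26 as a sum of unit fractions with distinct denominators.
1/4 + 1/52

Greedy algorithm:
7/26: ceiling(26/7) = 4, use 1/4
1/52: ceiling(52/1) = 52, use 1/52
Result: 7/26 = 1/4 + 1/52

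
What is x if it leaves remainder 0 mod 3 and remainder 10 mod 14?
24

Using Chinese Remainder Theorem:
M = 3 × 14 = 42
M1 = 14, M2 = 3
y1 = 14^(-1) mod 3 = 2
y2 = 3^(-1) mod 14 = 5
x = (0×14×2 + 10×3×5) mod 42 = 24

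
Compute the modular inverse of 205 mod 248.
173

gcd(205, 248) = 1, so the inverse exists.
Extended Euclidean algorithm on (248, 205):
248 = 1 × 205 + 43  ⟹  43 = (1)·248 + (-1)·205
205 = 4 × 43 + 33  ⟹  33 = (-4)·248 + (5)·205
43 = 1 × 33 + 10  ⟹  10 = (5)·248 + (-6)·205
33 = 3 × 10 + 3  ⟹  3 = (-19)·248 + (23)·205
10 = 3 × 3 + 1  ⟹  1 = (62)·248 + (-75)·205
So (-75)·205 ≡ 1 (mod 248), i.e. 205^(-1) ≡ -75 ≡ 173 (mod 248).
Check: 205 × 173 = 35465 ≡ 1 (mod 248)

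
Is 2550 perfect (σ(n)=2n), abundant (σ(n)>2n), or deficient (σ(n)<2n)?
abundant

Proper divisors of 2550: sum = 1 + 2 + 3 + 5 + 6 + 10 + 15 + 17 + ... + 425 + 510 + 850 + 1275 (23 divisors) = 4146
Since 4146 > 2550, 2550 is abundant.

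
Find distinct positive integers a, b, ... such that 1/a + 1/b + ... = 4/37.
1/10 + 1/124 + 1/22940

Greedy algorithm:
4/37: ceiling(37/4) = 10, use 1/10
3/370: ceiling(370/3) = 124, use 1/124
1/22940: ceiling(22940/1) = 22940, use 1/22940
Result: 4/37 = 1/10 + 1/124 + 1/22940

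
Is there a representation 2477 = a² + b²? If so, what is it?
19² + 46² (a=19, b=46)

Factorization: 2477 = 2477
By Fermat: n is sum of two squares iff every prime p ≡ 3 (mod 4) appears to even power.
All primes ≡ 3 (mod 4) appear to even power.
Search a = 0, 1, 2, … for 2477 - a² a perfect square: first hit at a = 19: 2477 - 361 = 2116 = 46².
2477 = 19² + 46² = 361 + 2116 ✓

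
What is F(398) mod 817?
343

Matrix identity: Q^n = [[F_(n+1), F_n], [F_n, F_(n-1)]] with Q = [[1,1],[1,0]].
n = 398 = 110001110₂. Square-and-multiply, entries mod 817:
Q^1 = [[1,1],[1,0]]
Q^3 = (Q^1)²·Q = [[3,2],[2,1]]
Q^6 = (Q^3)² = [[13,8],[8,5]]
Q^12 = (Q^6)² = [[233,144],[144,89]]
Q^24 = (Q^12)² = [[678,616],[616,62]]
Q^49 = (Q^24)²·Q = [[35,81],[81,771]]
Q^99 = (Q^49)²·Q = [[359,433],[433,743]]
Q^199 = (Q^99)²·Q = [[229,191],[191,38]]
Q^398 = (Q^199)² = [[686,343],[343,343]]
F_398 mod 817 = Q^398[0][1] = 343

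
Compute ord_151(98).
25

151 is prime, so ord(98) divides φ(151) = 150.
Divisors of 150: 1, 2, 3, 5, 6, 10, 15, 25, 30, 50, 75, 150.
Repeated squaring: 98^1 ≡ 98, 98^2 ≡ 91, 98^4 ≡ 127, 98^8 ≡ 123, 98^16 ≡ 29, 98^32 ≡ 86, 98^64 ≡ 148, 98^128 ≡ 9 (mod 151).
Test 98^d mod 151 for each divisor d in increasing order:
98^1 ≡ 98
98^2 ≡ 91
98^3 = 98^2·98^1 ≡ 9
98^5 = 98^4·98^1 ≡ 64
98^6 = 98^4·98^2 ≡ 81
98^10 = 98^8·98^2 ≡ 19
98^15 = 98^8·98^4·98^2·98^1 ≡ 8
98^25 = 98^16·98^8·98^1 ≡ 1  ← first divisor giving 1
The order is 25.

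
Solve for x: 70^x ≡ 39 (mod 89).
56

Baby-step giant-step with step n = ⌈√89⌉ = 10.
Baby steps 70^j mod 89 (j:value) for j=0..9: 0:1, 1:70, 2:5, 3:83, 4:25, 5:59, 6:36, 7:28, 8:2, 9:51.
Giant-step multiplier: 70^(-10) ≡ 70^(88-10) = 70^78 ≡ 9 (mod 89).
Giant steps γ_i = 39·9^i mod 89: γ_0=39, γ_1=84, γ_2=44, γ_3=40, γ_4=4, γ_5=36 (in table at j=6).
x = i·n + j = 5·10 + 6 = 56.
Check: 70^56 ≡ 39 (mod 89).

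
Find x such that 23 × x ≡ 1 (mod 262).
57

gcd(23, 262) = 1, so the inverse exists.
Extended Euclidean algorithm on (262, 23):
262 = 11 × 23 + 9  ⟹  9 = (1)·262 + (-11)·23
23 = 2 × 9 + 5  ⟹  5 = (-2)·262 + (23)·23
9 = 1 × 5 + 4  ⟹  4 = (3)·262 + (-34)·23
5 = 1 × 4 + 1  ⟹  1 = (-5)·262 + (57)·23
So (57)·23 ≡ 1 (mod 262), i.e. 23^(-1) ≡ 57 (mod 262).
Check: 23 × 57 = 1311 ≡ 1 (mod 262)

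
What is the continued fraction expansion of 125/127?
[0; 1, 62, 2]

Euclidean algorithm steps:
125 = 0 × 127 + 125
127 = 1 × 125 + 2
125 = 62 × 2 + 1
2 = 2 × 1 + 0
Continued fraction: [0; 1, 62, 2]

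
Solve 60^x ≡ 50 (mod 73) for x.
38

Baby-step giant-step with step n = ⌈√73⌉ = 9.
Baby steps 60^j mod 73 (j:value) for j=0..8: 0:1, 1:60, 2:23, 3:66, 4:18, 5:58, 6:49, 7:20, 8:32.
Giant-step multiplier: 60^(-9) ≡ 60^(72-9) = 60^63 ≡ 10 (mod 73).
Giant steps γ_i = 50·10^i mod 73: γ_0=50, γ_1=62, γ_2=36, γ_3=68, γ_4=23 (in table at j=2).
x = i·n + j = 4·9 + 2 = 38.
Check: 60^38 ≡ 50 (mod 73).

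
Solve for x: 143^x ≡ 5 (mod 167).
147

Baby-step giant-step with step n = ⌈√167⌉ = 13.
Baby steps 143^j mod 167 (j:value) for j=0..12: 0:1, 1:143, 2:75, 3:37, 4:114, 5:103, 6:33, 7:43, 8:137, 9:52, 10:88, 11:59, 12:87.
Giant-step multiplier: 143^(-13) ≡ 143^(166-13) = 143^153 ≡ 165 (mod 167).
Giant steps γ_i = 5·165^i mod 167: γ_0=5, γ_1=157, γ_2=20, γ_3=127, γ_4=80, γ_5=7, γ_6=153, γ_7=28, γ_8=111, γ_9=112, γ_10=110, γ_11=114 (in table at j=4).
x = i·n + j = 11·13 + 4 = 147.
Check: 143^147 ≡ 5 (mod 167).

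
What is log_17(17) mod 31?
1

Baby-step giant-step with step n = ⌈√31⌉ = 6.
Baby steps 17^j mod 31 (j:value) for j=0..5: 0:1, 1:17, 2:10, 3:15, 4:7, 5:26.
h = 17 is already in the table at j=1, so x = 1.
Check: 17^1 ≡ 17 (mod 31).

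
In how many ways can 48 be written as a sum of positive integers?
147273

p(n) counts ways to write n as a sum of positive integers (order ignored).
Euler's pentagonal recurrence: p(k) = p(k-1) + p(k-2) - p(k-5) - p(k-7) + p(k-12) + p(k-15) - ... (offsets j(3j∓1)/2, signs ++--, p(0)=1, p(<0)=0).
DP table for k = 0..47: p(0)=1, p(1)=1, p(2)=2, p(3)=3, p(4)=5, p(5)=7, p(6)=11, p(7)=15, p(8)=22, p(9)=30, p(10)=42, p(11)=56, p(12)=77, p(13)=101, p(14)=135, p(15)=176, p(16)=231, p(17)=297, p(18)=385, p(19)=490, p(20)=627, p(21)=792, p(22)=1002, p(23)=1255, p(24)=1575, p(25)=1958, p(26)=2436, p(27)=3010, p(28)=3718, p(29)=4565, p(30)=5604, p(31)=6842, p(32)=8349, p(33)=10143, p(34)=12310, p(35)=14883, p(36)=17977, p(37)=21637, p(38)=26015, p(39)=31185, p(40)=37338, p(41)=44583, p(42)=53174, p(43)=63261, p(44)=75175, p(45)=89134, p(46)=105558, p(47)=124754.
Final step: p(48) = p(47) + p(46) - p(43) - p(41) + p(36) + p(33) - p(26) - p(22) + p(13) + p(8)
= 124754 + 105558 - 63261 - 44583 + 17977 + 10143 - 2436 - 1002 + 101 + 22
= 147273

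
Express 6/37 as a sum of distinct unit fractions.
1/7 + 1/52 + 1/13468

Greedy algorithm:
6/37: ceiling(37/6) = 7, use 1/7
5/259: ceiling(259/5) = 52, use 1/52
1/13468: ceiling(13468/1) = 13468, use 1/13468
Result: 6/37 = 1/7 + 1/52 + 1/13468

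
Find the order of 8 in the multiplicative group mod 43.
14

43 is prime, so ord(8) divides φ(43) = 42.
Divisors of 42: 1, 2, 3, 6, 7, 14, 21, 42.
Repeated squaring: 8^1 ≡ 8, 8^2 ≡ 21, 8^4 ≡ 11, 8^8 ≡ 35, 8^16 ≡ 21, 8^32 ≡ 11 (mod 43).
Test 8^d mod 43 for each divisor d in increasing order:
8^1 ≡ 8
8^2 ≡ 21
8^3 = 8^2·8^1 ≡ 39
8^6 = 8^4·8^2 ≡ 16
8^7 = 8^4·8^2·8^1 ≡ 42
8^14 = 8^8·8^4·8^2 ≡ 1  ← first divisor giving 1
The order is 14.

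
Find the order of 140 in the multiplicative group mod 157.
78

157 is prime, so ord(140) divides φ(157) = 156.
Divisors of 156: 1, 2, 3, 4, 6, 12, 13, 26, 39, 52, 78, 156.
Repeated squaring: 140^1 ≡ 140, 140^2 ≡ 132, 140^4 ≡ 154, 140^8 ≡ 9, 140^16 ≡ 81, 140^32 ≡ 124, 140^64 ≡ 147, 140^128 ≡ 100 (mod 157).
Test 140^d mod 157 for each divisor d in increasing order:
140^1 ≡ 140
140^2 ≡ 132
140^3 = 140^2·140^1 ≡ 111
140^4 ≡ 154
140^6 = 140^4·140^2 ≡ 75
140^12 = 140^8·140^4 ≡ 130
140^13 = 140^8·140^4·140^1 ≡ 145
140^26 = 140^16·140^8·140^2 ≡ 144
140^39 = 140^32·140^4·140^2·140^1 ≡ 156
140^52 = 140^32·140^16·140^4 ≡ 12
140^78 = 140^64·140^8·140^4·140^2 ≡ 1  ← first divisor giving 1
The order is 78.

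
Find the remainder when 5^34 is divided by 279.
67

Repeated squaring. Binary of 34 = 100010.
5^1 ≡ 5 (mod 279); 5^2 ≡ 25 (mod 279); 5^4 ≡ 67 (mod 279); 5^8 ≡ 25 (mod 279); 5^16 ≡ 67 (mod 279); 5^32 ≡ 25 (mod 279)
5^34 = 5^2 × 5^32 ≡ 67 (mod 279)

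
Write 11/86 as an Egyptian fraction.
1/8 + 1/344

Greedy algorithm:
11/86: ceiling(86/11) = 8, use 1/8
1/344: ceiling(344/1) = 344, use 1/344
Result: 11/86 = 1/8 + 1/344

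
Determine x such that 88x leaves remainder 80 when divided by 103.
x ≡ 29 (mod 103)

gcd(88, 103) = 1, which divides 80, so solutions exist.
Find 88^(-1) mod 103 by the extended Euclidean algorithm:
103 = 1 × 88 + 15  ⟹  15 = (1)·103 + (-1)·88
88 = 5 × 15 + 13  ⟹  13 = (-5)·103 + (6)·88
15 = 1 × 13 + 2  ⟹  2 = (6)·103 + (-7)·88
13 = 6 × 2 + 1  ⟹  1 = (-41)·103 + (48)·88
So (48)·88 ≡ 1 (mod 103), i.e. 88^(-1) ≡ 48 (mod 103).
x ≡ 48 × 80 = 3840 ≡ 29 (mod 103).
Check: 88 × 29 = 2552 ≡ 80 (mod 103).
Unique solution: x ≡ 29 (mod 103)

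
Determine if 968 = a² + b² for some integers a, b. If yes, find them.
22² + 22² (a=22, b=22)

Factorization: 968 = 2^3 × 11^2
By Fermat: n is sum of two squares iff every prime p ≡ 3 (mod 4) appears to even power.
All primes ≡ 3 (mod 4) appear to even power.
Search a = 0, 1, 2, … for 968 - a² a perfect square: first hit at a = 22: 968 - 484 = 484 = 22².
968 = 22² + 22² = 484 + 484 ✓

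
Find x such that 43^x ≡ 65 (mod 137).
116

Baby-step giant-step with step n = ⌈√137⌉ = 12.
Baby steps 43^j mod 137 (j:value) for j=0..11: 0:1, 1:43, 2:68, 3:47, 4:103, 5:45, 6:17, 7:46, 8:60, 9:114, 10:107, 11:80.
Giant-step multiplier: 43^(-12) ≡ 43^(136-12) = 43^124 ≡ 64 (mod 137).
Giant steps γ_i = 65·64^i mod 137: γ_0=65, γ_1=50, γ_2=49, γ_3=122, γ_4=136, γ_5=73, γ_6=14, γ_7=74, γ_8=78, γ_9=60 (in table at j=8).
x = i·n + j = 9·12 + 8 = 116.
Check: 43^116 ≡ 65 (mod 137).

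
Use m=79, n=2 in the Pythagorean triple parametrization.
(6237, 316, 6245)

Euclid's formula: a = m² - n², b = 2mn, c = m² + n²
m = 79, n = 2
a = 79² - 2² = 6241 - 4 = 6237
b = 2 × 79 × 2 = 316
c = 79² + 2² = 6241 + 4 = 6245
Verification: 6237² + 316² = 38900169 + 99856 = 39000025 = 6245² ✓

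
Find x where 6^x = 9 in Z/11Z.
4

Baby-step giant-step with step n = ⌈√11⌉ = 4.
Baby steps 6^j mod 11 (j:value) for j=0..3: 0:1, 1:6, 2:3, 3:7.
Giant-step multiplier: 6^(-4) ≡ 6^(10-4) = 6^6 ≡ 5 (mod 11).
Giant steps γ_i = 9·5^i mod 11: γ_0=9, γ_1=1 (in table at j=0).
x = i·n + j = 1·4 + 0 = 4.
Check: 6^4 ≡ 9 (mod 11).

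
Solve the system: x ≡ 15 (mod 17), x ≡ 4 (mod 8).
100

Using Chinese Remainder Theorem:
M = 17 × 8 = 136
M1 = 8, M2 = 17
y1 = 8^(-1) mod 17 = 15
y2 = 17^(-1) mod 8 = 1
x = (15×8×15 + 4×17×1) mod 136 = 100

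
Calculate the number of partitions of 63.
1505499

p(n) counts ways to write n as a sum of positive integers (order ignored).
Euler's pentagonal recurrence: p(k) = p(k-1) + p(k-2) - p(k-5) - p(k-7) + p(k-12) + p(k-15) - ... (offsets j(3j∓1)/2, signs ++--, p(0)=1, p(<0)=0).
DP table for k = 0..62: p(0)=1, p(1)=1, p(2)=2, p(3)=3, p(4)=5, p(5)=7, p(6)=11, p(7)=15, p(8)=22, p(9)=30, p(10)=42, p(11)=56, p(12)=77, p(13)=101, p(14)=135, p(15)=176, p(16)=231, p(17)=297, p(18)=385, p(19)=490, p(20)=627, p(21)=792, p(22)=1002, p(23)=1255, p(24)=1575, p(25)=1958, p(26)=2436, p(27)=3010, p(28)=3718, p(29)=4565, p(30)=5604, p(31)=6842, p(32)=8349, p(33)=10143, p(34)=12310, p(35)=14883, p(36)=17977, p(37)=21637, p(38)=26015, p(39)=31185, p(40)=37338, p(41)=44583, p(42)=53174, p(43)=63261, p(44)=75175, p(45)=89134, p(46)=105558, p(47)=124754, p(48)=147273, p(49)=173525, p(50)=204226, p(51)=239943, p(52)=281589, p(53)=329931, p(54)=386155, p(55)=451276, p(56)=526823, p(57)=614154, p(58)=715220, p(59)=831820, p(60)=966467, p(61)=1121505, p(62)=1300156.
Final step: p(63) = p(62) + p(61) - p(58) - p(56) + p(51) + p(48) - p(41) - p(37) + p(28) + p(23) - p(12) - p(6)
= 1300156 + 1121505 - 715220 - 526823 + 239943 + 147273 - 44583 - 21637 + 3718 + 1255 - 77 - 11
= 1505499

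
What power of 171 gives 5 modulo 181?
48

Baby-step giant-step with step n = ⌈√181⌉ = 14.
Baby steps 171^j mod 181 (j:value) for j=0..13: 0:1, 1:171, 2:100, 3:86, 4:45, 5:93, 6:156, 7:69, 8:34, 9:22, 10:142, 11:28, 12:82, 13:85.
Giant-step multiplier: 171^(-14) ≡ 171^(180-14) = 171^166 ≡ 79 (mod 181).
Giant steps γ_i = 5·79^i mod 181: γ_0=5, γ_1=33, γ_2=73, γ_3=156 (in table at j=6).
x = i·n + j = 3·14 + 6 = 48.
Check: 171^48 ≡ 5 (mod 181).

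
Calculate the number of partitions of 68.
3087735

p(n) counts ways to write n as a sum of positive integers (order ignored).
Euler's pentagonal recurrence: p(k) = p(k-1) + p(k-2) - p(k-5) - p(k-7) + p(k-12) + p(k-15) - ... (offsets j(3j∓1)/2, signs ++--, p(0)=1, p(<0)=0).
DP table for k = 0..67: p(0)=1, p(1)=1, p(2)=2, p(3)=3, p(4)=5, p(5)=7, p(6)=11, p(7)=15, p(8)=22, p(9)=30, p(10)=42, p(11)=56, p(12)=77, p(13)=101, p(14)=135, p(15)=176, p(16)=231, p(17)=297, p(18)=385, p(19)=490, p(20)=627, p(21)=792, p(22)=1002, p(23)=1255, p(24)=1575, p(25)=1958, p(26)=2436, p(27)=3010, p(28)=3718, p(29)=4565, p(30)=5604, p(31)=6842, p(32)=8349, p(33)=10143, p(34)=12310, p(35)=14883, p(36)=17977, p(37)=21637, p(38)=26015, p(39)=31185, p(40)=37338, p(41)=44583, p(42)=53174, p(43)=63261, p(44)=75175, p(45)=89134, p(46)=105558, p(47)=124754, p(48)=147273, p(49)=173525, p(50)=204226, p(51)=239943, p(52)=281589, p(53)=329931, p(54)=386155, p(55)=451276, p(56)=526823, p(57)=614154, p(58)=715220, p(59)=831820, p(60)=966467, p(61)=1121505, p(62)=1300156, p(63)=1505499, p(64)=1741630, p(65)=2012558, p(66)=2323520, p(67)=2679689.
Final step: p(68) = p(67) + p(66) - p(63) - p(61) + p(56) + p(53) - p(46) - p(42) + p(33) + p(28) - p(17) - p(11)
= 2679689 + 2323520 - 1505499 - 1121505 + 526823 + 329931 - 105558 - 53174 + 10143 + 3718 - 297 - 56
= 3087735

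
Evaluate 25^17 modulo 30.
25

Repeated squaring. Binary of 17 = 10001.
25^1 ≡ 25 (mod 30); 25^2 ≡ 25 (mod 30); 25^4 ≡ 25 (mod 30); 25^8 ≡ 25 (mod 30); 25^16 ≡ 25 (mod 30)
25^17 = 25^1 × 25^16 ≡ 25 (mod 30)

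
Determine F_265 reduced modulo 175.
90

Matrix identity: Q^n = [[F_(n+1), F_n], [F_n, F_(n-1)]] with Q = [[1,1],[1,0]].
n = 265 = 100001001₂. Square-and-multiply, entries mod 175:
Q^1 = [[1,1],[1,0]]
Q^2 = (Q^1)² = [[2,1],[1,1]]
Q^4 = (Q^2)² = [[5,3],[3,2]]
Q^8 = (Q^4)² = [[34,21],[21,13]]
Q^16 = (Q^8)² = [[22,112],[112,85]]
Q^33 = (Q^16)²·Q = [[162,78],[78,84]]
Q^66 = (Q^33)² = [[128,113],[113,15]]
Q^132 = (Q^66)² = [[103,59],[59,44]]
Q^265 = (Q^132)²·Q = [[13,90],[90,98]]
F_265 mod 175 = Q^265[0][1] = 90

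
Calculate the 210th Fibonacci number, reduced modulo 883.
715

Matrix identity: Q^n = [[F_(n+1), F_n], [F_n, F_(n-1)]] with Q = [[1,1],[1,0]].
n = 210 = 11010010₂. Square-and-multiply, entries mod 883:
Q^1 = [[1,1],[1,0]]
Q^3 = (Q^1)²·Q = [[3,2],[2,1]]
Q^6 = (Q^3)² = [[13,8],[8,5]]
Q^13 = (Q^6)²·Q = [[377,233],[233,144]]
Q^26 = (Q^13)² = [[392,422],[422,853]]
Q^52 = (Q^26)² = [[623,5],[5,618]]
Q^105 = (Q^52)²·Q = [[541,517],[517,24]]
Q^210 = (Q^105)² = [[148,715],[715,316]]
F_210 mod 883 = Q^210[0][1] = 715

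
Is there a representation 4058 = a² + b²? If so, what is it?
43² + 47² (a=43, b=47)

Factorization: 4058 = 2 × 2029
By Fermat: n is sum of two squares iff every prime p ≡ 3 (mod 4) appears to even power.
All primes ≡ 3 (mod 4) appear to even power.
Search a = 0, 1, 2, … for 4058 - a² a perfect square: first hit at a = 43: 4058 - 1849 = 2209 = 47².
4058 = 43² + 47² = 1849 + 2209 ✓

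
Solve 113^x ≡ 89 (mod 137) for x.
111

Baby-step giant-step with step n = ⌈√137⌉ = 12.
Baby steps 113^j mod 137 (j:value) for j=0..11: 0:1, 1:113, 2:28, 3:13, 4:99, 5:90, 6:32, 7:54, 8:74, 9:5, 10:17, 11:3.
Giant-step multiplier: 113^(-12) ≡ 113^(136-12) = 113^124 ≡ 78 (mod 137).
Giant steps γ_i = 89·78^i mod 137: γ_0=89, γ_1=92, γ_2=52, γ_3=83, γ_4=35, γ_5=127, γ_6=42, γ_7=125, γ_8=23, γ_9=13 (in table at j=3).
x = i·n + j = 9·12 + 3 = 111.
Check: 113^111 ≡ 89 (mod 137).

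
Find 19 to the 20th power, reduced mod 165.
1

Repeated squaring. Binary of 20 = 10100.
19^1 ≡ 19 (mod 165); 19^2 ≡ 31 (mod 165); 19^4 ≡ 136 (mod 165); 19^8 ≡ 16 (mod 165); 19^16 ≡ 91 (mod 165)
19^20 = 19^4 × 19^16 ≡ 1 (mod 165)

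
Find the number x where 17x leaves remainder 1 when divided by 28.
5

gcd(17, 28) = 1, so the inverse exists.
Extended Euclidean algorithm on (28, 17):
28 = 1 × 17 + 11  ⟹  11 = (1)·28 + (-1)·17
17 = 1 × 11 + 6  ⟹  6 = (-1)·28 + (2)·17
11 = 1 × 6 + 5  ⟹  5 = (2)·28 + (-3)·17
6 = 1 × 5 + 1  ⟹  1 = (-3)·28 + (5)·17
So (5)·17 ≡ 1 (mod 28), i.e. 17^(-1) ≡ 5 (mod 28).
Check: 17 × 5 = 85 ≡ 1 (mod 28)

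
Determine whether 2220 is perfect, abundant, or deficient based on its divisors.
abundant

Proper divisors of 2220: sum = 1 + 2 + 3 + 4 + 5 + 6 + 10 + 12 + ... + 444 + 555 + 740 + 1110 (23 divisors) = 4164
Since 4164 > 2220, 2220 is abundant.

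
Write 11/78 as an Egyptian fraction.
1/8 + 1/63 + 1/6552

Greedy algorithm:
11/78: ceiling(78/11) = 8, use 1/8
5/312: ceiling(312/5) = 63, use 1/63
1/6552: ceiling(6552/1) = 6552, use 1/6552
Result: 11/78 = 1/8 + 1/63 + 1/6552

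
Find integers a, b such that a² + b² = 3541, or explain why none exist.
25² + 54² (a=25, b=54)

Factorization: 3541 = 3541
By Fermat: n is sum of two squares iff every prime p ≡ 3 (mod 4) appears to even power.
All primes ≡ 3 (mod 4) appear to even power.
Search a = 0, 1, 2, … for 3541 - a² a perfect square: first hit at a = 25: 3541 - 625 = 2916 = 54².
3541 = 25² + 54² = 625 + 2916 ✓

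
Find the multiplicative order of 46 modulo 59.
29

59 is prime, so ord(46) divides φ(59) = 58.
Divisors of 58: 1, 2, 29, 58.
Repeated squaring: 46^1 ≡ 46, 46^2 ≡ 51, 46^4 ≡ 5, 46^8 ≡ 25, 46^16 ≡ 35, 46^32 ≡ 45 (mod 59).
Test 46^d mod 59 for each divisor d in increasing order:
46^1 ≡ 46
46^2 ≡ 51
46^29 = 46^16·46^8·46^4·46^1 ≡ 1  ← first divisor giving 1
The order is 29.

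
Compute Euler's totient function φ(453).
300

453 = 3 × 151
φ(n) = n × ∏(1 - 1/p) for each prime p dividing n
φ(453) = 453 × (1 - 1/3) × (1 - 1/151) = 300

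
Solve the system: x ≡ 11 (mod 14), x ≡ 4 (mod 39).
277

Using Chinese Remainder Theorem:
M = 14 × 39 = 546
M1 = 39, M2 = 14
y1 = 39^(-1) mod 14 = 9
y2 = 14^(-1) mod 39 = 14
x = (11×39×9 + 4×14×14) mod 546 = 277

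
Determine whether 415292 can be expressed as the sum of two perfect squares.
Not possible

Factorization: 415292 = 2^2 × 47^3
By Fermat: n is sum of two squares iff every prime p ≡ 3 (mod 4) appears to even power.
Prime(s) ≡ 3 (mod 4) with odd exponent: [(47, 3)]
Therefore 415292 cannot be expressed as a² + b².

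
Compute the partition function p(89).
49995925

p(n) counts ways to write n as a sum of positive integers (order ignored).
Euler's pentagonal recurrence: p(k) = p(k-1) + p(k-2) - p(k-5) - p(k-7) + p(k-12) + p(k-15) - ... (offsets j(3j∓1)/2, signs ++--, p(0)=1, p(<0)=0).
DP table for k = 0..88: p(0)=1, p(1)=1, p(2)=2, p(3)=3, p(4)=5, p(5)=7, p(6)=11, p(7)=15, p(8)=22, p(9)=30, p(10)=42, p(11)=56, p(12)=77, p(13)=101, p(14)=135, p(15)=176, p(16)=231, p(17)=297, p(18)=385, p(19)=490, p(20)=627, p(21)=792, p(22)=1002, p(23)=1255, p(24)=1575, p(25)=1958, p(26)=2436, p(27)=3010, p(28)=3718, p(29)=4565, p(30)=5604, p(31)=6842, p(32)=8349, p(33)=10143, p(34)=12310, p(35)=14883, p(36)=17977, p(37)=21637, p(38)=26015, p(39)=31185, p(40)=37338, p(41)=44583, p(42)=53174, p(43)=63261, p(44)=75175, p(45)=89134, p(46)=105558, p(47)=124754, p(48)=147273, p(49)=173525, p(50)=204226, p(51)=239943, p(52)=281589, p(53)=329931, p(54)=386155, p(55)=451276, p(56)=526823, p(57)=614154, p(58)=715220, p(59)=831820, p(60)=966467, p(61)=1121505, p(62)=1300156, p(63)=1505499, p(64)=1741630, p(65)=2012558, p(66)=2323520, p(67)=2679689, p(68)=3087735, p(69)=3554345, p(70)=4087968, p(71)=4697205, p(72)=5392783, p(73)=6185689, p(74)=7089500, p(75)=8118264, p(76)=9289091, p(77)=10619863, p(78)=12132164, p(79)=13848650, p(80)=15796476, p(81)=18004327, p(82)=20506255, p(83)=23338469, p(84)=26543660, p(85)=30167357, p(86)=34262962, p(87)=38887673, p(88)=44108109.
Final step: p(89) = p(88) + p(87) - p(84) - p(82) + p(77) + p(74) - p(67) - p(63) + p(54) + p(49) - p(38) - p(32) + p(19) + p(12)
= 44108109 + 38887673 - 26543660 - 20506255 + 10619863 + 7089500 - 2679689 - 1505499 + 386155 + 173525 - 26015 - 8349 + 490 + 77
= 49995925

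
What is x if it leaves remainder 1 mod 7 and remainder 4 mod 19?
99

Using Chinese Remainder Theorem:
M = 7 × 19 = 133
M1 = 19, M2 = 7
y1 = 19^(-1) mod 7 = 3
y2 = 7^(-1) mod 19 = 11
x = (1×19×3 + 4×7×11) mod 133 = 99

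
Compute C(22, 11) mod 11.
2

Using Lucas' theorem:
Write n=22 and k=11 in base 11:
n in base 11: [2, 0]
k in base 11: [1, 0]
C(22,11) mod 11 = ∏ C(n_i, k_i) mod 11
Digit binomials (mod 11): C(2,1) = 2; C(0,0) = 1
Product: 2 × 1 = 2 ≡ 2 (mod 11)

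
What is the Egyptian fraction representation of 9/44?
1/5 + 1/220

Greedy algorithm:
9/44: ceiling(44/9) = 5, use 1/5
1/220: ceiling(220/1) = 220, use 1/220
Result: 9/44 = 1/5 + 1/220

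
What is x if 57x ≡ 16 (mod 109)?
x ≡ 50 (mod 109)

gcd(57, 109) = 1, which divides 16, so solutions exist.
Find 57^(-1) mod 109 by the extended Euclidean algorithm:
109 = 1 × 57 + 52  ⟹  52 = (1)·109 + (-1)·57
57 = 1 × 52 + 5  ⟹  5 = (-1)·109 + (2)·57
52 = 10 × 5 + 2  ⟹  2 = (11)·109 + (-21)·57
5 = 2 × 2 + 1  ⟹  1 = (-23)·109 + (44)·57
So (44)·57 ≡ 1 (mod 109), i.e. 57^(-1) ≡ 44 (mod 109).
x ≡ 44 × 16 = 704 ≡ 50 (mod 109).
Check: 57 × 50 = 2850 ≡ 16 (mod 109).
Unique solution: x ≡ 50 (mod 109)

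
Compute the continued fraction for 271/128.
[2; 8, 1, 1, 7]

Euclidean algorithm steps:
271 = 2 × 128 + 15
128 = 8 × 15 + 8
15 = 1 × 8 + 7
8 = 1 × 7 + 1
7 = 7 × 1 + 0
Continued fraction: [2; 8, 1, 1, 7]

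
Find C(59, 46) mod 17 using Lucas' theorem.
0

Using Lucas' theorem:
Write n=59 and k=46 in base 17:
n in base 17: [3, 8]
k in base 17: [2, 12]
C(59,46) mod 17 = ∏ C(n_i, k_i) mod 17
Digit binomials (mod 17): C(3,2) = 3; C(8,12) = 0 (k_i > n_i)
Product: 3 × 0 = 0 ≡ 0 (mod 17)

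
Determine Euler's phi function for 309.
204

309 = 3 × 103
φ(n) = n × ∏(1 - 1/p) for each prime p dividing n
φ(309) = 309 × (1 - 1/3) × (1 - 1/103) = 204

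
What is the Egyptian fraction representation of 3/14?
1/5 + 1/70

Greedy algorithm:
3/14: ceiling(14/3) = 5, use 1/5
1/70: ceiling(70/1) = 70, use 1/70
Result: 3/14 = 1/5 + 1/70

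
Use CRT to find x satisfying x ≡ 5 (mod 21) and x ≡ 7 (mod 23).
467

Using Chinese Remainder Theorem:
M = 21 × 23 = 483
M1 = 23, M2 = 21
y1 = 23^(-1) mod 21 = 11
y2 = 21^(-1) mod 23 = 11
x = (5×23×11 + 7×21×11) mod 483 = 467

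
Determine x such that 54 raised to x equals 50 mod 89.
36

Baby-step giant-step with step n = ⌈√89⌉ = 10.
Baby steps 54^j mod 89 (j:value) for j=0..9: 0:1, 1:54, 2:68, 3:23, 4:85, 5:51, 6:84, 7:86, 8:16, 9:63.
Giant-step multiplier: 54^(-10) ≡ 54^(88-10) = 54^78 ≡ 49 (mod 89).
Giant steps γ_i = 50·49^i mod 89: γ_0=50, γ_1=47, γ_2=78, γ_3=84 (in table at j=6).
x = i·n + j = 3·10 + 6 = 36.
Check: 54^36 ≡ 50 (mod 89).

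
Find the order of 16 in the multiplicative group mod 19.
9

19 is prime, so ord(16) divides φ(19) = 18.
Divisors of 18: 1, 2, 3, 6, 9, 18.
Repeated squaring: 16^1 ≡ 16, 16^2 ≡ 9, 16^4 ≡ 5, 16^8 ≡ 6, 16^16 ≡ 17 (mod 19).
Test 16^d mod 19 for each divisor d in increasing order:
16^1 ≡ 16
16^2 ≡ 9
16^3 = 16^2·16^1 ≡ 11
16^6 = 16^4·16^2 ≡ 7
16^9 = 16^8·16^1 ≡ 1  ← first divisor giving 1
The order is 9.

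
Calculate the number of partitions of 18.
385

p(n) counts ways to write n as a sum of positive integers (order ignored).
Euler's pentagonal recurrence: p(k) = p(k-1) + p(k-2) - p(k-5) - p(k-7) + p(k-12) + p(k-15) - ... (offsets j(3j∓1)/2, signs ++--, p(0)=1, p(<0)=0).
DP table for k = 0..17: p(0)=1, p(1)=1, p(2)=2, p(3)=3, p(4)=5, p(5)=7, p(6)=11, p(7)=15, p(8)=22, p(9)=30, p(10)=42, p(11)=56, p(12)=77, p(13)=101, p(14)=135, p(15)=176, p(16)=231, p(17)=297.
Final step: p(18) = p(17) + p(16) - p(13) - p(11) + p(6) + p(3)
= 297 + 231 - 101 - 56 + 11 + 3
= 385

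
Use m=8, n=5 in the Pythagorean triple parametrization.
(39, 80, 89)

Euclid's formula: a = m² - n², b = 2mn, c = m² + n²
m = 8, n = 5
a = 8² - 5² = 64 - 25 = 39
b = 2 × 8 × 5 = 80
c = 8² + 5² = 64 + 25 = 89
Verification: 39² + 80² = 1521 + 6400 = 7921 = 89² ✓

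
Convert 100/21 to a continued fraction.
[4; 1, 3, 5]

Euclidean algorithm steps:
100 = 4 × 21 + 16
21 = 1 × 16 + 5
16 = 3 × 5 + 1
5 = 5 × 1 + 0
Continued fraction: [4; 1, 3, 5]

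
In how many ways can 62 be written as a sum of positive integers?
1300156

p(n) counts ways to write n as a sum of positive integers (order ignored).
Euler's pentagonal recurrence: p(k) = p(k-1) + p(k-2) - p(k-5) - p(k-7) + p(k-12) + p(k-15) - ... (offsets j(3j∓1)/2, signs ++--, p(0)=1, p(<0)=0).
DP table for k = 0..61: p(0)=1, p(1)=1, p(2)=2, p(3)=3, p(4)=5, p(5)=7, p(6)=11, p(7)=15, p(8)=22, p(9)=30, p(10)=42, p(11)=56, p(12)=77, p(13)=101, p(14)=135, p(15)=176, p(16)=231, p(17)=297, p(18)=385, p(19)=490, p(20)=627, p(21)=792, p(22)=1002, p(23)=1255, p(24)=1575, p(25)=1958, p(26)=2436, p(27)=3010, p(28)=3718, p(29)=4565, p(30)=5604, p(31)=6842, p(32)=8349, p(33)=10143, p(34)=12310, p(35)=14883, p(36)=17977, p(37)=21637, p(38)=26015, p(39)=31185, p(40)=37338, p(41)=44583, p(42)=53174, p(43)=63261, p(44)=75175, p(45)=89134, p(46)=105558, p(47)=124754, p(48)=147273, p(49)=173525, p(50)=204226, p(51)=239943, p(52)=281589, p(53)=329931, p(54)=386155, p(55)=451276, p(56)=526823, p(57)=614154, p(58)=715220, p(59)=831820, p(60)=966467, p(61)=1121505.
Final step: p(62) = p(61) + p(60) - p(57) - p(55) + p(50) + p(47) - p(40) - p(36) + p(27) + p(22) - p(11) - p(5)
= 1121505 + 966467 - 614154 - 451276 + 204226 + 124754 - 37338 - 17977 + 3010 + 1002 - 56 - 7
= 1300156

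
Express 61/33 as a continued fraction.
[1; 1, 5, 1, 1, 2]

Euclidean algorithm steps:
61 = 1 × 33 + 28
33 = 1 × 28 + 5
28 = 5 × 5 + 3
5 = 1 × 3 + 2
3 = 1 × 2 + 1
2 = 2 × 1 + 0
Continued fraction: [1; 1, 5, 1, 1, 2]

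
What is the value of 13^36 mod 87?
16

Repeated squaring. Binary of 36 = 100100.
13^1 ≡ 13 (mod 87); 13^2 ≡ 82 (mod 87); 13^4 ≡ 25 (mod 87); 13^8 ≡ 16 (mod 87); 13^16 ≡ 82 (mod 87); 13^32 ≡ 25 (mod 87)
13^36 = 13^4 × 13^32 ≡ 16 (mod 87)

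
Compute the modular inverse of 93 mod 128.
117

gcd(93, 128) = 1, so the inverse exists.
Extended Euclidean algorithm on (128, 93):
128 = 1 × 93 + 35  ⟹  35 = (1)·128 + (-1)·93
93 = 2 × 35 + 23  ⟹  23 = (-2)·128 + (3)·93
35 = 1 × 23 + 12  ⟹  12 = (3)·128 + (-4)·93
23 = 1 × 12 + 11  ⟹  11 = (-5)·128 + (7)·93
12 = 1 × 11 + 1  ⟹  1 = (8)·128 + (-11)·93
So (-11)·93 ≡ 1 (mod 128), i.e. 93^(-1) ≡ -11 ≡ 117 (mod 128).
Check: 93 × 117 = 10881 ≡ 1 (mod 128)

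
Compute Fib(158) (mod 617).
336

Matrix identity: Q^n = [[F_(n+1), F_n], [F_n, F_(n-1)]] with Q = [[1,1],[1,0]].
n = 158 = 10011110₂. Square-and-multiply, entries mod 617:
Q^1 = [[1,1],[1,0]]
Q^2 = (Q^1)² = [[2,1],[1,1]]
Q^4 = (Q^2)² = [[5,3],[3,2]]
Q^9 = (Q^4)²·Q = [[55,34],[34,21]]
Q^19 = (Q^9)²·Q = [[595,479],[479,116]]
Q^39 = (Q^19)²·Q = [[386,401],[401,602]]
Q^79 = (Q^39)²·Q = [[137,63],[63,74]]
Q^158 = (Q^79)² = [[526,336],[336,190]]
F_158 mod 617 = Q^158[0][1] = 336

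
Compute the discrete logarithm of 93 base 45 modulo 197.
42

Baby-step giant-step with step n = ⌈√197⌉ = 15.
Baby steps 45^j mod 197 (j:value) for j=0..14: 0:1, 1:45, 2:55, 3:111, 4:70, 5:195, 6:107, 7:87, 8:172, 9:57, 10:4, 11:180, 12:23, 13:50, 14:83.
Giant-step multiplier: 45^(-15) ≡ 45^(196-15) = 45^181 ≡ 123 (mod 197).
Giant steps γ_i = 93·123^i mod 197: γ_0=93, γ_1=13, γ_2=23 (in table at j=12).
x = i·n + j = 2·15 + 12 = 42.
Check: 45^42 ≡ 93 (mod 197).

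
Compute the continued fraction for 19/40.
[0; 2, 9, 2]

Euclidean algorithm steps:
19 = 0 × 40 + 19
40 = 2 × 19 + 2
19 = 9 × 2 + 1
2 = 2 × 1 + 0
Continued fraction: [0; 2, 9, 2]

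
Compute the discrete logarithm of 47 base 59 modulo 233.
171

Baby-step giant-step with step n = ⌈√233⌉ = 16.
Baby steps 59^j mod 233 (j:value) for j=0..15: 0:1, 1:59, 2:219, 3:106, 4:196, 5:147, 6:52, 7:39, 8:204, 9:153, 10:173, 11:188, 12:141, 13:164, 14:123, 15:34.
Giant-step multiplier: 59^(-16) ≡ 59^(232-16) = 59^216 ≡ 64 (mod 233).
Giant steps γ_i = 47·64^i mod 233: γ_0=47, γ_1=212, γ_2=54, γ_3=194, γ_4=67, γ_5=94, γ_6=191, γ_7=108, γ_8=155, γ_9=134, γ_10=188 (in table at j=11).
x = i·n + j = 10·16 + 11 = 171.
Check: 59^171 ≡ 47 (mod 233).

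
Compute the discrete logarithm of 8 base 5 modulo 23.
6

Baby-step giant-step with step n = ⌈√23⌉ = 5.
Baby steps 5^j mod 23 (j:value) for j=0..4: 0:1, 1:5, 2:2, 3:10, 4:4.
Giant-step multiplier: 5^(-5) ≡ 5^(22-5) = 5^17 ≡ 15 (mod 23).
Giant steps γ_i = 8·15^i mod 23: γ_0=8, γ_1=5 (in table at j=1).
x = i·n + j = 1·5 + 1 = 6.
Check: 5^6 ≡ 8 (mod 23).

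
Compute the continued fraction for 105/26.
[4; 26]

Euclidean algorithm steps:
105 = 4 × 26 + 1
26 = 26 × 1 + 0
Continued fraction: [4; 26]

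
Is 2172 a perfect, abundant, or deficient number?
abundant

Proper divisors of 2172: sum = 1 + 2 + 3 + 4 + 6 + 12 + 181 + 362 + 543 + 724 + 1086 = 2924
Since 2924 > 2172, 2172 is abundant.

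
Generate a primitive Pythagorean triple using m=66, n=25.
(3731, 3300, 4981)

Euclid's formula: a = m² - n², b = 2mn, c = m² + n²
m = 66, n = 25
a = 66² - 25² = 4356 - 625 = 3731
b = 2 × 66 × 25 = 3300
c = 66² + 25² = 4356 + 625 = 4981
Verification: 3731² + 3300² = 13920361 + 10890000 = 24810361 = 4981² ✓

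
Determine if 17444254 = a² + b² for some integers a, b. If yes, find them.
Not possible

Factorization: 17444254 = 2 × 29 × 67^3
By Fermat: n is sum of two squares iff every prime p ≡ 3 (mod 4) appears to even power.
Prime(s) ≡ 3 (mod 4) with odd exponent: [(67, 3)]
Therefore 17444254 cannot be expressed as a² + b².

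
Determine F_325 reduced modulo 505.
285

Matrix identity: Q^n = [[F_(n+1), F_n], [F_n, F_(n-1)]] with Q = [[1,1],[1,0]].
n = 325 = 101000101₂. Square-and-multiply, entries mod 505:
Q^1 = [[1,1],[1,0]]
Q^2 = (Q^1)² = [[2,1],[1,1]]
Q^5 = (Q^2)²·Q = [[8,5],[5,3]]
Q^10 = (Q^5)² = [[89,55],[55,34]]
Q^20 = (Q^10)² = [[341,200],[200,141]]
Q^40 = (Q^20)² = [[236,450],[450,291]]
Q^81 = (Q^40)²·Q = [[446,141],[141,305]]
Q^162 = (Q^81)² = [[132,346],[346,291]]
Q^325 = (Q^162)²·Q = [[193,285],[285,413]]
F_325 mod 505 = Q^325[0][1] = 285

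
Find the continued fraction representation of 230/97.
[2; 2, 1, 2, 3, 1, 2]

Euclidean algorithm steps:
230 = 2 × 97 + 36
97 = 2 × 36 + 25
36 = 1 × 25 + 11
25 = 2 × 11 + 3
11 = 3 × 3 + 2
3 = 1 × 2 + 1
2 = 2 × 1 + 0
Continued fraction: [2; 2, 1, 2, 3, 1, 2]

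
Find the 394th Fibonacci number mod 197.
196

Matrix identity: Q^n = [[F_(n+1), F_n], [F_n, F_(n-1)]] with Q = [[1,1],[1,0]].
n = 394 = 110001010₂. Square-and-multiply, entries mod 197:
Q^1 = [[1,1],[1,0]]
Q^3 = (Q^1)²·Q = [[3,2],[2,1]]
Q^6 = (Q^3)² = [[13,8],[8,5]]
Q^12 = (Q^6)² = [[36,144],[144,89]]
Q^24 = (Q^12)² = [[165,73],[73,92]]
Q^49 = (Q^24)²·Q = [[95,49],[49,46]]
Q^98 = (Q^49)² = [[0,14],[14,183]]
Q^197 = (Q^98)²·Q = [[0,196],[196,1]]
Q^394 = (Q^197)² = [[1,196],[196,2]]
F_394 mod 197 = Q^394[0][1] = 196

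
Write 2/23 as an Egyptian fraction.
1/12 + 1/276

Greedy algorithm:
2/23: ceiling(23/2) = 12, use 1/12
1/276: ceiling(276/1) = 276, use 1/276
Result: 2/23 = 1/12 + 1/276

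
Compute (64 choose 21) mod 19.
6

Using Lucas' theorem:
Write n=64 and k=21 in base 19:
n in base 19: [3, 7]
k in base 19: [1, 2]
C(64,21) mod 19 = ∏ C(n_i, k_i) mod 19
Digit binomials (mod 19): C(3,1) = 3; C(7,2) = 21 ≡ 2
Product: 3 × 2 = 6 ≡ 6 (mod 19)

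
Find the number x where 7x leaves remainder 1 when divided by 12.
7

gcd(7, 12) = 1, so the inverse exists.
Extended Euclidean algorithm on (12, 7):
12 = 1 × 7 + 5  ⟹  5 = (1)·12 + (-1)·7
7 = 1 × 5 + 2  ⟹  2 = (-1)·12 + (2)·7
5 = 2 × 2 + 1  ⟹  1 = (3)·12 + (-5)·7
So (-5)·7 ≡ 1 (mod 12), i.e. 7^(-1) ≡ -5 ≡ 7 (mod 12).
Check: 7 × 7 = 49 ≡ 1 (mod 12)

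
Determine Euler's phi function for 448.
192

448 = 2^6 × 7
φ(n) = n × ∏(1 - 1/p) for each prime p dividing n
φ(448) = 448 × (1 - 1/2) × (1 - 1/7) = 192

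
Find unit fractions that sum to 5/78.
1/16 + 1/624

Greedy algorithm:
5/78: ceiling(78/5) = 16, use 1/16
1/624: ceiling(624/1) = 624, use 1/624
Result: 5/78 = 1/16 + 1/624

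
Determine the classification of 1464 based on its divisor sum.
abundant

Proper divisors of 1464: sum = 1 + 2 + 3 + 4 + 6 + 8 + 12 + 24 + 61 + 122 + 183 + 244 + 366 + 488 + 732 = 2256
Since 2256 > 1464, 1464 is abundant.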